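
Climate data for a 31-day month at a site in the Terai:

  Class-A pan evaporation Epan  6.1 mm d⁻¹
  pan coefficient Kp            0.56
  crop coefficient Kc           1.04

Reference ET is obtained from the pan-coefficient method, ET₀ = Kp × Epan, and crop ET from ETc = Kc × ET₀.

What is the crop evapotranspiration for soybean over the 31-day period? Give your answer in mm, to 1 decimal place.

110.1 mm

ET₀ = 0.56 × 6.1 = 3.4160 mm/d
ETc = Kc × ET₀ = 1.04 × 3.4160 = 3.5526 mm/d
Over 31 days: 3.5526 × 31 = 110.131 mm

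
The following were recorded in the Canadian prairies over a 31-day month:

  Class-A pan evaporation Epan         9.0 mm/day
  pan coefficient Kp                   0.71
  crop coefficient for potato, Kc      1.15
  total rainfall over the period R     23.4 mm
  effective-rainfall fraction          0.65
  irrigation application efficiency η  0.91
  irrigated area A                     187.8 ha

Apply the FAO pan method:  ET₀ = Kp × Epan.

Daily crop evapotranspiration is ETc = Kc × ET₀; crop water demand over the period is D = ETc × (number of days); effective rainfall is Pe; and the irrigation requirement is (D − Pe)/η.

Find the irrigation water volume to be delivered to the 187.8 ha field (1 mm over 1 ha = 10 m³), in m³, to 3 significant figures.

439000 m³

ET₀ = 0.71 × 9.0 = 6.3900 mm/d
ETc = Kc × ET₀ = 1.15 × 6.3900 = 7.3485 mm/d
Crop demand D = ETc × 31 d = 7.3485 × 31 = 227.804 mm
Pe = 0.65 × 23.4 = 15.210 mm
D − Pe = 227.804 − 15.210 = 212.594 mm
Gross irrigation = 212.594 / 0.91 = 233.620 mm
Volume = 233.620 mm × 187.8 ha × 10 = 438738.4 m³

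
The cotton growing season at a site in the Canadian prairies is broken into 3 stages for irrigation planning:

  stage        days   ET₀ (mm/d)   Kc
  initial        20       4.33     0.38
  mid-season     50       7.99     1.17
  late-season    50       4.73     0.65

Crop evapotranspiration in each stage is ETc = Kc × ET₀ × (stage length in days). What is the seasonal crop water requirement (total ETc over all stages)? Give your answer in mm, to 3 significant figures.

654 mm

initial: 0.38 × 4.33 × 20 = 32.91 mm
mid-season: 1.17 × 7.99 × 50 = 467.42 mm
late-season: 0.65 × 4.73 × 50 = 153.73 mm
Seasonal total = 654.06 mm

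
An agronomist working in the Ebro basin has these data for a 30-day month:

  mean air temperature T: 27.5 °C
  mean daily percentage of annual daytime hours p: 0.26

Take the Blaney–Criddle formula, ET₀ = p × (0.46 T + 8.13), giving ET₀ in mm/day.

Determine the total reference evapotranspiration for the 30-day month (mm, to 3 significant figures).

ET₀ = 0.26 × (0.46 × 27.5 + 8.13) = 0.26 × 20.780 = 5.4028 mm/d
Monthly total = 5.4028 × 30 = 162.084 mm

162 mm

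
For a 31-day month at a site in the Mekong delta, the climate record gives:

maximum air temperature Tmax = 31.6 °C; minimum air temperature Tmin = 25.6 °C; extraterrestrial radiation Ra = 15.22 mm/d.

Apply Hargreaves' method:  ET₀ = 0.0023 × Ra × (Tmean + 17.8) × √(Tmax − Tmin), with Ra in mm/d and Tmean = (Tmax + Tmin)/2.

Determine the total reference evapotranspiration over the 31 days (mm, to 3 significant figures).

Tmean = (31.6 + 25.6)/2 = 28.60 °C
ET₀ = 0.0023 × 15.22 × (28.60 + 17.8) × √6.0 = 0.0023 × 15.22 × 46.40 × 2.4495 = 3.9787 mm/d
Over 31 days: 3.9787 × 31 = 123.340 mm

123 mm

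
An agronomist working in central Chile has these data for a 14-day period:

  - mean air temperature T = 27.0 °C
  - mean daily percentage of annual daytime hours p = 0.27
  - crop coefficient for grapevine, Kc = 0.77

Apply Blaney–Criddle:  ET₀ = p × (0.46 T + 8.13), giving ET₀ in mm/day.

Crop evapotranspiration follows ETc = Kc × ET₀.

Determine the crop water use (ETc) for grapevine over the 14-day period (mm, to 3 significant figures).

59.8 mm

ET₀ = 0.27 × (0.46 × 27.0 + 8.13) = 0.27 × 20.550 = 5.5485 mm/d
ETc = Kc × ET₀ = 0.77 × 5.5485 = 4.2723 mm/d
Over 14 days: 4.2723 × 14 = 59.812 mm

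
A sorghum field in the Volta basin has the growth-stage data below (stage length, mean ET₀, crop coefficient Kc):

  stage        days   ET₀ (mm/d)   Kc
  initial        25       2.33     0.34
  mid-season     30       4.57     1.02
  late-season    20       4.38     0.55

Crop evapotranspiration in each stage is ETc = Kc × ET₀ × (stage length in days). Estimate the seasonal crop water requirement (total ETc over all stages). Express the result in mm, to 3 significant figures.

initial: 0.34 × 2.33 × 25 = 19.81 mm
mid-season: 1.02 × 4.57 × 30 = 139.84 mm
late-season: 0.55 × 4.38 × 20 = 48.18 mm
Seasonal total = 207.83 mm

208 mm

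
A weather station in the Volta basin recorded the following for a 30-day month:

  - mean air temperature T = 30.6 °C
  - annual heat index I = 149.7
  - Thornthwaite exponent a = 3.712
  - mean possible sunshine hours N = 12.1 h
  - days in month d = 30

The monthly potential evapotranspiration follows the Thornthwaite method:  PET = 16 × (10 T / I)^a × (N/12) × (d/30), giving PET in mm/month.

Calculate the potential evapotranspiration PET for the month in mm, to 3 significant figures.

229 mm

10T/I = 10 × 30.6 / 149.7 = 2.0441
(10T/I)^a = 2.0441^3.712 = 14.2097
Uncorrected PET = 16 × 14.2097 = 227.355 mm
Correction = (N/12)(d/30) = (12.1/12)(30/30) = 1.0083
PET = 227.355 × 1.0083 = 229.242 mm/month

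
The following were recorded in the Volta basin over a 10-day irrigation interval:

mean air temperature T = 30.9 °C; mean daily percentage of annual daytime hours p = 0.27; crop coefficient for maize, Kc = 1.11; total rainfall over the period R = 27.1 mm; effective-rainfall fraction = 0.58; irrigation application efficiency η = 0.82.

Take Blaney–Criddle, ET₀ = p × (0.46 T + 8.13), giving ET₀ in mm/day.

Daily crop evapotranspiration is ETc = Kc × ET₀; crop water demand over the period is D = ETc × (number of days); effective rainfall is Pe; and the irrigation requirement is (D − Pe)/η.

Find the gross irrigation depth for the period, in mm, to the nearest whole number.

ET₀ = 0.27 × (0.46 × 30.9 + 8.13) = 0.27 × 22.344 = 6.0329 mm/d
ETc = Kc × ET₀ = 1.11 × 6.0329 = 6.6965 mm/d
Crop demand D = ETc × 10 d = 6.6965 × 10 = 66.965 mm
Pe = 0.58 × 27.1 = 15.718 mm
D − Pe = 66.965 − 15.718 = 51.247 mm
Gross irrigation = 51.247 / 0.82 = 62.496 mm

62 mm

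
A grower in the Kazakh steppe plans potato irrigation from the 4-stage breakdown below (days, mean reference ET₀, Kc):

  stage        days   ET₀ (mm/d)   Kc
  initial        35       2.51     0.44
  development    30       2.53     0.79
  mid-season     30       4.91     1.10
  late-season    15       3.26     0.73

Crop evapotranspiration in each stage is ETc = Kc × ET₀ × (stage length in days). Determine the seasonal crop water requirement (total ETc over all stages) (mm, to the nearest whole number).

296 mm

initial: 0.44 × 2.51 × 35 = 38.65 mm
development: 0.79 × 2.53 × 30 = 59.96 mm
mid-season: 1.10 × 4.91 × 30 = 162.03 mm
late-season: 0.73 × 3.26 × 15 = 35.70 mm
Seasonal total = 296.34 mm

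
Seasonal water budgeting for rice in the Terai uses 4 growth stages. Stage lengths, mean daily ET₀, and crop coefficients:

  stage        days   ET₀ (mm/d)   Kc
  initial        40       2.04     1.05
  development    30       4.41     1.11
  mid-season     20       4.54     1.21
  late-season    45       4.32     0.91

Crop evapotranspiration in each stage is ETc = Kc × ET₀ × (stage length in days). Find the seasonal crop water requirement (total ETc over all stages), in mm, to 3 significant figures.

519 mm

initial: 1.05 × 2.04 × 40 = 85.68 mm
development: 1.11 × 4.41 × 30 = 146.85 mm
mid-season: 1.21 × 4.54 × 20 = 109.87 mm
late-season: 0.91 × 4.32 × 45 = 176.90 mm
Seasonal total = 519.30 mm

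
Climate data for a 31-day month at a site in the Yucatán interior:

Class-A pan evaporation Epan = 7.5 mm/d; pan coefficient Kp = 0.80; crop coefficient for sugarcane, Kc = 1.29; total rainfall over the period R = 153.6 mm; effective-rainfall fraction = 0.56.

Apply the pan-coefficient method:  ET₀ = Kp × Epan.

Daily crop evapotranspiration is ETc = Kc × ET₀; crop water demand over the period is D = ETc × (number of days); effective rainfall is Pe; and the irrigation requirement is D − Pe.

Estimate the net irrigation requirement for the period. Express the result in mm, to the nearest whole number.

ET₀ = 0.80 × 7.5 = 6.0000 mm/d
ETc = Kc × ET₀ = 1.29 × 6.0000 = 7.7400 mm/d
Crop demand D = ETc × 31 d = 7.7400 × 31 = 239.940 mm
Pe = 0.56 × 153.6 = 86.016 mm
D − Pe = 239.940 − 86.016 = 153.924 mm

154 mm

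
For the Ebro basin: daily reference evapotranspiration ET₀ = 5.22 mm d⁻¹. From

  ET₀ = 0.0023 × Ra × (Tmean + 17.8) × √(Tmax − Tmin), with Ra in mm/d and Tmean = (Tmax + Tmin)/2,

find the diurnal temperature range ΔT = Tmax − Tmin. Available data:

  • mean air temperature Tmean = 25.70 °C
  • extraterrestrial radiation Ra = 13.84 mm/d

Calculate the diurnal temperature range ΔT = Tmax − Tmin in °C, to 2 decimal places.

14.21 °C

√ΔT = ET₀ / [0.0023 × Ra × (Tmean+17.8)] = 5.22 / (0.0023 × 13.84 × 43.50) = 3.7698
ΔT = 3.7698² = 14.211 °C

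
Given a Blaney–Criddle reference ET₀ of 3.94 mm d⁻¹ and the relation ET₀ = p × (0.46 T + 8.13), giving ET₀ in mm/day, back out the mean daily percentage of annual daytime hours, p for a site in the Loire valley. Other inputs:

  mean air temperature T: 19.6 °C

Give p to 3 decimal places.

0.230

p = ET₀ / (0.46 T + 8.13) = 3.94 / (0.46 × 19.6 + 8.13) = 3.94 / 17.146 = 0.2298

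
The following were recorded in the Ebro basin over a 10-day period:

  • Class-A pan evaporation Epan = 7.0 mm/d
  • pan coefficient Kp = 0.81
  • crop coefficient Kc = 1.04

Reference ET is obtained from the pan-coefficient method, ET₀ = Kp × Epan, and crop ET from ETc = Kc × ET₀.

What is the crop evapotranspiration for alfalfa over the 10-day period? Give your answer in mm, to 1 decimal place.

ET₀ = 0.81 × 7.0 = 5.6700 mm/d
ETc = Kc × ET₀ = 1.04 × 5.6700 = 5.8968 mm/d
Over 10 days: 5.8968 × 10 = 58.968 mm

59.0 mm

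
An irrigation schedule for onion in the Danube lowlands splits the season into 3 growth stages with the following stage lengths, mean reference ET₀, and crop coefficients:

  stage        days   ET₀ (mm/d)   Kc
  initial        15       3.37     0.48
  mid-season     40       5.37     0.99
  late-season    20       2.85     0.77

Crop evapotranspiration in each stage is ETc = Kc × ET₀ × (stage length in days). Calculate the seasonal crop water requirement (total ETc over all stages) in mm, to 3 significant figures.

initial: 0.48 × 3.37 × 15 = 24.26 mm
mid-season: 0.99 × 5.37 × 40 = 212.65 mm
late-season: 0.77 × 2.85 × 20 = 43.89 mm
Seasonal total = 280.80 mm

281 mm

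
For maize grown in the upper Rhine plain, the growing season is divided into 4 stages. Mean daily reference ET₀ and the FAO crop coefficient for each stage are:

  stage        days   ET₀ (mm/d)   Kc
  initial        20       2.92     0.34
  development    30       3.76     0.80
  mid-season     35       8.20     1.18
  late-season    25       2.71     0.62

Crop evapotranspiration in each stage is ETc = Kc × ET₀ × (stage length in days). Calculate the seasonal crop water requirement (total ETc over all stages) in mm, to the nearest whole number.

491 mm

initial: 0.34 × 2.92 × 20 = 19.86 mm
development: 0.80 × 3.76 × 30 = 90.24 mm
mid-season: 1.18 × 8.20 × 35 = 338.66 mm
late-season: 0.62 × 2.71 × 25 = 42.01 mm
Seasonal total = 490.77 mm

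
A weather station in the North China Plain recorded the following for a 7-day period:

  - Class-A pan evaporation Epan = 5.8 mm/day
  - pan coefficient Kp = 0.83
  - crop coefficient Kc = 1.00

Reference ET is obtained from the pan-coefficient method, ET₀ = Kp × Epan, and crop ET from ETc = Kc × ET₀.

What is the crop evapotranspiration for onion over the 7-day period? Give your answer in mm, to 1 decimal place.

ET₀ = 0.83 × 5.8 = 4.8140 mm/d
ETc = Kc × ET₀ = 1.00 × 4.8140 = 4.8140 mm/d
Over 7 days: 4.8140 × 7 = 33.698 mm

33.7 mm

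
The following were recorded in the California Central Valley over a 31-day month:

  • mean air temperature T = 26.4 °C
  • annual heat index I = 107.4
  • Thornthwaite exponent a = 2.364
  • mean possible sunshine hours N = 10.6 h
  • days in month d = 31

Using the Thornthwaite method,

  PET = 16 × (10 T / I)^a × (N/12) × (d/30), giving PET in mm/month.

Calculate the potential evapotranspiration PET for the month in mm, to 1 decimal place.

122.4 mm

10T/I = 10 × 26.4 / 107.4 = 2.4581
(10T/I)^a = 2.4581^2.364 = 8.3826
Uncorrected PET = 16 × 8.3826 = 134.122 mm
Correction = (N/12)(d/30) = (10.6/12)(31/30) = 0.9128
PET = 134.122 × 0.9128 = 122.427 mm/month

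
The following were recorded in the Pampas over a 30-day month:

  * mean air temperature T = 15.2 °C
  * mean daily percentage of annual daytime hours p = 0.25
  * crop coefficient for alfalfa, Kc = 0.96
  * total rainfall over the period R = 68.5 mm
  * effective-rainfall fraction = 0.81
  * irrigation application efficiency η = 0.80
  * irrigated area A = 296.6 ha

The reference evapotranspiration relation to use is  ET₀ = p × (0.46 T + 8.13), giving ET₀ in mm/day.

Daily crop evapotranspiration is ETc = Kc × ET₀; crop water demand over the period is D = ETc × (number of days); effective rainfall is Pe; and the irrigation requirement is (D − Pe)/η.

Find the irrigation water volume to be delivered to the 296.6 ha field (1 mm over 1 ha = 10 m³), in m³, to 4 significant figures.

ET₀ = 0.25 × (0.46 × 15.2 + 8.13) = 0.25 × 15.122 = 3.7805 mm/d
ETc = Kc × ET₀ = 0.96 × 3.7805 = 3.6293 mm/d
Crop demand D = ETc × 30 d = 3.6293 × 30 = 108.879 mm
Pe = 0.81 × 68.5 = 55.485 mm
D − Pe = 108.879 − 55.485 = 53.394 mm
Gross irrigation = 53.394 / 0.80 = 66.743 mm
Volume = 66.743 mm × 296.6 ha × 10 = 197959.7 m³

198000 m³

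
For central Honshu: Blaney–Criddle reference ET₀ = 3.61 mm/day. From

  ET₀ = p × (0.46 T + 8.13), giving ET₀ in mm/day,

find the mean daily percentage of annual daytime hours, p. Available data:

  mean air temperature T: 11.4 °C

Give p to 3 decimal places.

0.270

p = ET₀ / (0.46 T + 8.13) = 3.61 / (0.46 × 11.4 + 8.13) = 3.61 / 13.374 = 0.2699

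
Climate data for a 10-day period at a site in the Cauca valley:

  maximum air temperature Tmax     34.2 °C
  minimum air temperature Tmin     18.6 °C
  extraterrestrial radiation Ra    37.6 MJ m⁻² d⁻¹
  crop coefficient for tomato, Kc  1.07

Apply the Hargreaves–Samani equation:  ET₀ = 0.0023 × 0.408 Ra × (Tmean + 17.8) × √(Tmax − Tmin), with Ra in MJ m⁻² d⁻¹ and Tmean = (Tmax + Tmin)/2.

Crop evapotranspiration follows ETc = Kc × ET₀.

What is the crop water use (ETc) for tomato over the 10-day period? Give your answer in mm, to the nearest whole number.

66 mm

Tmean = (34.2 + 18.6)/2 = 26.40 °C
0.408 Ra = 0.408 × 37.6 = 15.3408 mm/d equivalent
ET₀ = 0.0023 × 15.3408 × (26.40 + 17.8) × √15.6 = 0.0023 × 15.3408 × 44.20 × 3.9497 = 6.1597 mm/d
ETc = Kc × ET₀ = 1.07 × 6.1597 = 6.5909 mm/d
Over 10 days: 6.5909 × 10 = 65.909 mm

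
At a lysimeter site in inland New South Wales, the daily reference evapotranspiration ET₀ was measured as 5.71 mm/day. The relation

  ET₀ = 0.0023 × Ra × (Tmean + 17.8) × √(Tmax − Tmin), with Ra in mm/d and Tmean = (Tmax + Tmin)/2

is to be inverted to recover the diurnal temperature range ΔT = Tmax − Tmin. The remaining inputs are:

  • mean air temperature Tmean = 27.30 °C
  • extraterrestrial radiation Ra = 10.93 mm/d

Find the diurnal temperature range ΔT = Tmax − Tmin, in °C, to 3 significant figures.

25.4 °C

√ΔT = ET₀ / [0.0023 × Ra × (Tmean+17.8)] = 5.71 / (0.0023 × 10.93 × 45.10) = 5.0363
ΔT = 5.0363² = 25.364 °C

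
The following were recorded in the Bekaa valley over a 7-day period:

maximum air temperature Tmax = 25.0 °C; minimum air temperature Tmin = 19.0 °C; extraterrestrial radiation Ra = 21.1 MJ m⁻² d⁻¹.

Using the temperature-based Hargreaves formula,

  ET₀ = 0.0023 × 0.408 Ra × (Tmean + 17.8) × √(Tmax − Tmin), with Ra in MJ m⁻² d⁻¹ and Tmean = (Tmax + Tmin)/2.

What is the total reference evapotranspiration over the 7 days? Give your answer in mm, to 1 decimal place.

Tmean = (25.0 + 19.0)/2 = 22.00 °C
0.408 Ra = 0.408 × 21.1 = 8.6088 mm/d equivalent
ET₀ = 0.0023 × 8.6088 × (22.00 + 17.8) × √6.0 = 0.0023 × 8.6088 × 39.80 × 2.4495 = 1.9303 mm/d
Over 7 days: 1.9303 × 7 = 13.512 mm

13.5 mm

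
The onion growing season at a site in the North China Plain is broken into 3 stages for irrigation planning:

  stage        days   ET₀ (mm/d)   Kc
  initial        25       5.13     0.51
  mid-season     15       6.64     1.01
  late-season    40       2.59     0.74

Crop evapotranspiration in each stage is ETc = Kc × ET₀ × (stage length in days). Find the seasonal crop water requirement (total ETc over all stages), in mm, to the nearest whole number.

initial: 0.51 × 5.13 × 25 = 65.41 mm
mid-season: 1.01 × 6.64 × 15 = 100.60 mm
late-season: 0.74 × 2.59 × 40 = 76.66 mm
Seasonal total = 242.67 mm

243 mm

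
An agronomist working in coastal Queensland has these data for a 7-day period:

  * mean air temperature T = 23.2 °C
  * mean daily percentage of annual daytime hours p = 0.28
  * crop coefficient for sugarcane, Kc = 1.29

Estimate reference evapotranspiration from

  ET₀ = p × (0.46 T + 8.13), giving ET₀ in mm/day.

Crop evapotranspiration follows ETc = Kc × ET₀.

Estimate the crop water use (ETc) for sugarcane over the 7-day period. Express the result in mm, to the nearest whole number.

48 mm

ET₀ = 0.28 × (0.46 × 23.2 + 8.13) = 0.28 × 18.802 = 5.2646 mm/d
ETc = Kc × ET₀ = 1.29 × 5.2646 = 6.7913 mm/d
Over 7 days: 6.7913 × 7 = 47.539 mm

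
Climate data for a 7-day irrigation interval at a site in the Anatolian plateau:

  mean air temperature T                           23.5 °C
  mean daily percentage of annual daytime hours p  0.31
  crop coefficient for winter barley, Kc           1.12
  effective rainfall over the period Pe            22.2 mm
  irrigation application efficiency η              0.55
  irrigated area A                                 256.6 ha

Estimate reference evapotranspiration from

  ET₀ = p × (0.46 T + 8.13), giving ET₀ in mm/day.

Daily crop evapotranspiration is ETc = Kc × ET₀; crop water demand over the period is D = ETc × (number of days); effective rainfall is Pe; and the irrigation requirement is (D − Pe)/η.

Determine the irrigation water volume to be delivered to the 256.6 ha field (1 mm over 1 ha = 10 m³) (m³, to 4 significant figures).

ET₀ = 0.31 × (0.46 × 23.5 + 8.13) = 0.31 × 18.940 = 5.8714 mm/d
ETc = Kc × ET₀ = 1.12 × 5.8714 = 6.5760 mm/d
Crop demand D = ETc × 7 d = 6.5760 × 7 = 46.032 mm
D − Pe = 46.032 − 22.2 = 23.832 mm
Gross irrigation = 23.832 / 0.55 = 43.331 mm
Volume = 43.331 mm × 256.6 ha × 10 = 111187.3 m³

111200 m³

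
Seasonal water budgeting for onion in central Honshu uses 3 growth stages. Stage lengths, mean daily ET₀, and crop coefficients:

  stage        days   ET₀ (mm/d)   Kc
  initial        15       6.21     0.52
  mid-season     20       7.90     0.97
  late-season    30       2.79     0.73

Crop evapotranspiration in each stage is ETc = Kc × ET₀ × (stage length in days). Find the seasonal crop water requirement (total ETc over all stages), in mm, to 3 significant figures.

263 mm

initial: 0.52 × 6.21 × 15 = 48.44 mm
mid-season: 0.97 × 7.90 × 20 = 153.26 mm
late-season: 0.73 × 2.79 × 30 = 61.10 mm
Seasonal total = 262.80 mm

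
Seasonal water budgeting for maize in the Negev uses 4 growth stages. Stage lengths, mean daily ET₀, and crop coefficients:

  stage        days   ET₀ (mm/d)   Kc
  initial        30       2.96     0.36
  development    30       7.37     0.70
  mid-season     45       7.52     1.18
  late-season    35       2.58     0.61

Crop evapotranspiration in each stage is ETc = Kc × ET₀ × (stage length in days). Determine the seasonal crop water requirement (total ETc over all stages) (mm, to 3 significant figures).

initial: 0.36 × 2.96 × 30 = 31.97 mm
development: 0.70 × 7.37 × 30 = 154.77 mm
mid-season: 1.18 × 7.52 × 45 = 399.31 mm
late-season: 0.61 × 2.58 × 35 = 55.08 mm
Seasonal total = 641.13 mm

641 mm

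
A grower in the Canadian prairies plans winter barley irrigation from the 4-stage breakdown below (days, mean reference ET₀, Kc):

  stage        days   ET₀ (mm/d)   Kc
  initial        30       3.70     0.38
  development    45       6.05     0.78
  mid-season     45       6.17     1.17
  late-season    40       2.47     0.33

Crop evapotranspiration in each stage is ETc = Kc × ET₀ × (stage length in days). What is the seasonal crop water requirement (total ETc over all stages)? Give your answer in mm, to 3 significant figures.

612 mm

initial: 0.38 × 3.70 × 30 = 42.18 mm
development: 0.78 × 6.05 × 45 = 212.36 mm
mid-season: 1.17 × 6.17 × 45 = 324.85 mm
late-season: 0.33 × 2.47 × 40 = 32.60 mm
Seasonal total = 611.99 mm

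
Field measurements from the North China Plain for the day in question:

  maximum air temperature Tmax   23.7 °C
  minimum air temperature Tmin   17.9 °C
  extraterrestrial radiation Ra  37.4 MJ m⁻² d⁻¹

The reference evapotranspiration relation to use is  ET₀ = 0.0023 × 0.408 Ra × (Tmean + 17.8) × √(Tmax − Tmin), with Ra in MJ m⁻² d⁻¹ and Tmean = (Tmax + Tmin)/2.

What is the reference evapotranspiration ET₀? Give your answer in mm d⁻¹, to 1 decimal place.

Tmean = (23.7 + 17.9)/2 = 20.80 °C
0.408 Ra = 0.408 × 37.4 = 15.2592 mm/d equivalent
ET₀ = 0.0023 × 15.2592 × (20.80 + 17.8) × √5.8 = 0.0023 × 15.2592 × 38.60 × 2.4083 = 3.2626 mm/d

3.3 mm d⁻¹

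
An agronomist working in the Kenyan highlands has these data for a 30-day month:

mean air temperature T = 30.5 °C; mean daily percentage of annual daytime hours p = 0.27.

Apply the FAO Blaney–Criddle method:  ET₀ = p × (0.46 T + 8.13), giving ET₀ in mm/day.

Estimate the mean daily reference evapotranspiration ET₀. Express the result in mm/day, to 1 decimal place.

6.0 mm/day

ET₀ = 0.27 × (0.46 × 30.5 + 8.13) = 0.27 × 22.160 = 5.9832 mm/d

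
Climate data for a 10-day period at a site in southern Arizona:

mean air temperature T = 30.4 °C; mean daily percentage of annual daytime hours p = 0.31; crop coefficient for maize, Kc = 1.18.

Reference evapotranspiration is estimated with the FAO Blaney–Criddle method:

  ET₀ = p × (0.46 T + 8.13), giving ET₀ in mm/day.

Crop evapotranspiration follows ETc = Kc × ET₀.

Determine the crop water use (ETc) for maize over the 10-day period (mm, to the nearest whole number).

ET₀ = 0.31 × (0.46 × 30.4 + 8.13) = 0.31 × 22.114 = 6.8553 mm/d
ETc = Kc × ET₀ = 1.18 × 6.8553 = 8.0893 mm/d
Over 10 days: 8.0893 × 10 = 80.893 mm

81 mm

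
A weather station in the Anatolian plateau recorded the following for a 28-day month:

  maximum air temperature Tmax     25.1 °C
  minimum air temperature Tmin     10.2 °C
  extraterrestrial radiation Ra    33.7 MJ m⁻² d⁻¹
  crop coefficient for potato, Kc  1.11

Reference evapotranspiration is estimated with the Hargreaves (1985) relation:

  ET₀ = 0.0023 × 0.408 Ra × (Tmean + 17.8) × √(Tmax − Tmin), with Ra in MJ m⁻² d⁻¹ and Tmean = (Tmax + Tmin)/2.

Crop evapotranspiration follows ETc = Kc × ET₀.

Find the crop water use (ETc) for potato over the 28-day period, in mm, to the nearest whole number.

Tmean = (25.1 + 10.2)/2 = 17.65 °C
0.408 Ra = 0.408 × 33.7 = 13.7496 mm/d equivalent
ET₀ = 0.0023 × 13.7496 × (17.65 + 17.8) × √14.9 = 0.0023 × 13.7496 × 35.45 × 3.8601 = 4.3275 mm/d
ETc = Kc × ET₀ = 1.11 × 4.3275 = 4.8035 mm/d
Over 28 days: 4.8035 × 28 = 134.498 mm

134 mm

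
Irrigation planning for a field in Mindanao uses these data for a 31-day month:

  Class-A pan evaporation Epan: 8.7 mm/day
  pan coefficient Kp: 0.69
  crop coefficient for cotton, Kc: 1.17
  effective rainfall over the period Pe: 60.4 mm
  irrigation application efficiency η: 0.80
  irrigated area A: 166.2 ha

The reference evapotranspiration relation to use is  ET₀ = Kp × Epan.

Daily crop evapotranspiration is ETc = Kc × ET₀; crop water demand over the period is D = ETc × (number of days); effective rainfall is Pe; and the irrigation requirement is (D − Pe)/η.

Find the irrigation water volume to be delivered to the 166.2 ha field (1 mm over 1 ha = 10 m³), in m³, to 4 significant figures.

ET₀ = 0.69 × 8.7 = 6.0030 mm/d
ETc = Kc × ET₀ = 1.17 × 6.0030 = 7.0235 mm/d
Crop demand D = ETc × 31 d = 7.0235 × 31 = 217.729 mm
D − Pe = 217.729 − 60.4 = 157.329 mm
Gross irrigation = 157.329 / 0.80 = 196.661 mm
Volume = 196.661 mm × 166.2 ha × 10 = 326850.6 m³

326900 m³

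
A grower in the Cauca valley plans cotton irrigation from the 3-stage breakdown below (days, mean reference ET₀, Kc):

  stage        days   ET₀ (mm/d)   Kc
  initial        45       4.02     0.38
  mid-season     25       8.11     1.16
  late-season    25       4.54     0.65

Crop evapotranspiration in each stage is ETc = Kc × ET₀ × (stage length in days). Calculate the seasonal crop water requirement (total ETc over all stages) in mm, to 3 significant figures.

378 mm

initial: 0.38 × 4.02 × 45 = 68.74 mm
mid-season: 1.16 × 8.11 × 25 = 235.19 mm
late-season: 0.65 × 4.54 × 25 = 73.78 mm
Seasonal total = 377.71 mm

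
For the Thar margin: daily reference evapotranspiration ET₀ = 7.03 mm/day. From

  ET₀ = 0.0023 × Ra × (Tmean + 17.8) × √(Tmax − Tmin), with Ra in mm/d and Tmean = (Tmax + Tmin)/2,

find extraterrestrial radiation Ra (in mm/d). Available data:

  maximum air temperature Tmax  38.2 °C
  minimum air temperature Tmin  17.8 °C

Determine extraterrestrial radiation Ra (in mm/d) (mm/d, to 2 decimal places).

Tmean = 28.00 °C; √ΔT = 4.5166
Ra = ET₀ / [0.0023 × (Tmean+17.8) × √ΔT] = 7.03 / (0.0023 × 45.80 × 4.5166) = 14.776 mm/d

14.78 mm/d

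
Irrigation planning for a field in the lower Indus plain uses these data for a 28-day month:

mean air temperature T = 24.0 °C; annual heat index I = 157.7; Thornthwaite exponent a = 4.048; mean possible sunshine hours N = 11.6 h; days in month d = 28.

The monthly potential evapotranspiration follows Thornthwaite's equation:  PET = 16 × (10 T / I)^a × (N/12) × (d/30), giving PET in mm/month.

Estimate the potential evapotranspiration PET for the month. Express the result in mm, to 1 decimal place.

10T/I = 10 × 24.0 / 157.7 = 1.5219
(10T/I)^a = 1.5219^4.048 = 5.4739
Uncorrected PET = 16 × 5.4739 = 87.582 mm
Correction = (N/12)(d/30) = (11.6/12)(28/30) = 0.9022
PET = 87.582 × 0.9022 = 79.016 mm/month

79.0 mm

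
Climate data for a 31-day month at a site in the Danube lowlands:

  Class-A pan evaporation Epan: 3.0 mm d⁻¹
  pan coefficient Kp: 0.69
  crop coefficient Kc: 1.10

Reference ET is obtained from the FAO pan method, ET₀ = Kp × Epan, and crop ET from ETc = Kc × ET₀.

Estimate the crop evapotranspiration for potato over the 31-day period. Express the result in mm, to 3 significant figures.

70.6 mm

ET₀ = 0.69 × 3.0 = 2.0700 mm/d
ETc = Kc × ET₀ = 1.10 × 2.0700 = 2.2770 mm/d
Over 31 days: 2.2770 × 31 = 70.587 mm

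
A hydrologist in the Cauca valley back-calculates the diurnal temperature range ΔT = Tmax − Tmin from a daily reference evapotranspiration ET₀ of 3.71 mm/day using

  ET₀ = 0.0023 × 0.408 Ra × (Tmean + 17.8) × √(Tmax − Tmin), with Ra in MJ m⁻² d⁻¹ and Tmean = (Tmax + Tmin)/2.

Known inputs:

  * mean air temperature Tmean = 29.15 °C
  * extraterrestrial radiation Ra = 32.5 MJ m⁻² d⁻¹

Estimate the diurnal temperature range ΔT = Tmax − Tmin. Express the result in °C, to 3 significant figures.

6.71 °C

√ΔT = ET₀ / [0.0023 × 0.408 × Ra × (Tmean+17.8)] = 3.71 / (0.0023 × 13.2600 × 46.95) = 2.5910
ΔT = 2.5910² = 6.713 °C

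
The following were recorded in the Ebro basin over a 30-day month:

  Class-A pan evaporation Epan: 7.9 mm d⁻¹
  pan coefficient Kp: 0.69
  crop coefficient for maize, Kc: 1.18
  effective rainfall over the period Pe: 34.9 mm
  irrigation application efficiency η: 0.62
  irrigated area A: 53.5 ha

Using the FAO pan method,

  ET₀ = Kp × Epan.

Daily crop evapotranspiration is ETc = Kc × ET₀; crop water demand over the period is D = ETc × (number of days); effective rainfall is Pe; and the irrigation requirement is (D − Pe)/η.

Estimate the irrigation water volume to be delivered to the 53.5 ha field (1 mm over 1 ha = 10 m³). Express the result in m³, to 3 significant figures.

ET₀ = 0.69 × 7.9 = 5.4510 mm/d
ETc = Kc × ET₀ = 1.18 × 5.4510 = 6.4322 mm/d
Crop demand D = ETc × 30 d = 6.4322 × 30 = 192.966 mm
D − Pe = 192.966 − 34.9 = 158.066 mm
Gross irrigation = 158.066 / 0.62 = 254.945 mm
Volume = 254.945 mm × 53.5 ha × 10 = 136395.6 m³

136000 m³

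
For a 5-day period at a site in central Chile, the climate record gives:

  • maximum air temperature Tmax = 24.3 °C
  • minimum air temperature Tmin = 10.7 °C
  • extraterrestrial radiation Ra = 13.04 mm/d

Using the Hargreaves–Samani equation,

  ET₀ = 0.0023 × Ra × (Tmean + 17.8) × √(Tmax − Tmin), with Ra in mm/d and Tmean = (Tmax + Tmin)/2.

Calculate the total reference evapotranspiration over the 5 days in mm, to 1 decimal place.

Tmean = (24.3 + 10.7)/2 = 17.50 °C
ET₀ = 0.0023 × 13.04 × (17.50 + 17.8) × √13.6 = 0.0023 × 13.04 × 35.30 × 3.6878 = 3.9043 mm/d
Over 5 days: 3.9043 × 5 = 19.522 mm

19.5 mm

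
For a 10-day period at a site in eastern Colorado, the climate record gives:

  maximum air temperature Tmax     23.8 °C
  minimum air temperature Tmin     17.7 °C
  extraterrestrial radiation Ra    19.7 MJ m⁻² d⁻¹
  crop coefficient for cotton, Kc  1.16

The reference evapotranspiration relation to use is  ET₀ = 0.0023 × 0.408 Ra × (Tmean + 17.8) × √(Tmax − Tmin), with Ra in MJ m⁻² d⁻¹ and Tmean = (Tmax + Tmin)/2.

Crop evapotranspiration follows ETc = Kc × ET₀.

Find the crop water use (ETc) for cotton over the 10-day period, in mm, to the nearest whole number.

Tmean = (23.8 + 17.7)/2 = 20.75 °C
0.408 Ra = 0.408 × 19.7 = 8.0376 mm/d equivalent
ET₀ = 0.0023 × 8.0376 × (20.75 + 17.8) × √6.1 = 0.0023 × 8.0376 × 38.55 × 2.4698 = 1.7601 mm/d
ETc = Kc × ET₀ = 1.16 × 1.7601 = 2.0417 mm/d
Over 10 days: 2.0417 × 10 = 20.417 mm

20 mm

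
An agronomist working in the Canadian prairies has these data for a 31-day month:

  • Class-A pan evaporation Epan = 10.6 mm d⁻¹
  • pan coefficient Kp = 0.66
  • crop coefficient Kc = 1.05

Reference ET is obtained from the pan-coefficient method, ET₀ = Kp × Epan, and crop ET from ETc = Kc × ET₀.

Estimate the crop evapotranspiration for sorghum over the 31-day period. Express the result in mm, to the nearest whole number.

ET₀ = 0.66 × 10.6 = 6.9960 mm/d
ETc = Kc × ET₀ = 1.05 × 6.9960 = 7.3458 mm/d
Over 31 days: 7.3458 × 31 = 227.720 mm

228 mm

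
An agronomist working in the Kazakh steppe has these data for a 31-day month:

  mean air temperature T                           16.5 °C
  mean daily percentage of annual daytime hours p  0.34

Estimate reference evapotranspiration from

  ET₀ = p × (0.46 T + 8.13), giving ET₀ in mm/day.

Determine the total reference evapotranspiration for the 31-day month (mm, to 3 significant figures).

ET₀ = 0.34 × (0.46 × 16.5 + 8.13) = 0.34 × 15.720 = 5.3448 mm/d
Monthly total = 5.3448 × 31 = 165.689 mm

166 mm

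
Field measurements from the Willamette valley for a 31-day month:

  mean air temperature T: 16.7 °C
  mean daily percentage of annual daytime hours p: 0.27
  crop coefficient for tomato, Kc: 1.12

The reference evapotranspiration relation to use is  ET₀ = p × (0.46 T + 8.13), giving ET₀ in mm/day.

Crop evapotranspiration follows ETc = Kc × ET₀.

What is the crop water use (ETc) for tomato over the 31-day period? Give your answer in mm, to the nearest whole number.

ET₀ = 0.27 × (0.46 × 16.7 + 8.13) = 0.27 × 15.812 = 4.2692 mm/d
ETc = Kc × ET₀ = 1.12 × 4.2692 = 4.7815 mm/d
Over 31 days: 4.7815 × 31 = 148.227 mm

148 mm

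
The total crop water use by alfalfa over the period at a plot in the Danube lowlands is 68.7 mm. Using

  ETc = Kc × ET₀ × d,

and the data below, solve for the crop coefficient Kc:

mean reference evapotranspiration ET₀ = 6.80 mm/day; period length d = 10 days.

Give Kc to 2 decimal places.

1.01

ETc = Kc × ET₀ × d  ⇒  Kc = ETc / (ET₀ × d)
Kc = 68.7 / (6.80 × 10) = 68.7 / 68.00 = 1.0103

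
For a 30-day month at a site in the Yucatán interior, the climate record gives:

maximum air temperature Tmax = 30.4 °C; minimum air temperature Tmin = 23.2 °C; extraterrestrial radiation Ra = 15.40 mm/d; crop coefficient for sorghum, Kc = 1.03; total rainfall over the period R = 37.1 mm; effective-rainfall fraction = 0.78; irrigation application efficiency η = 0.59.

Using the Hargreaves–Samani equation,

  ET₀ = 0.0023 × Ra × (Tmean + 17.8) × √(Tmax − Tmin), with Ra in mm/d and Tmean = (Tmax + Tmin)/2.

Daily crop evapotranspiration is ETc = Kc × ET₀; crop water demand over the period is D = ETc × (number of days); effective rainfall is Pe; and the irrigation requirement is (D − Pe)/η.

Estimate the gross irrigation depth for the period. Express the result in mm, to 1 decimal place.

173.0 mm

Tmean = (30.4 + 23.2)/2 = 26.80 °C
ET₀ = 0.0023 × 15.40 × (26.80 + 17.8) × √7.2 = 0.0023 × 15.40 × 44.60 × 2.6833 = 4.2389 mm/d
ETc = Kc × ET₀ = 1.03 × 4.2389 = 4.3661 mm/d
Crop demand D = ETc × 30 d = 4.3661 × 30 = 130.983 mm
Pe = 0.78 × 37.1 = 28.938 mm
D − Pe = 130.983 − 28.938 = 102.045 mm
Gross irrigation = 102.045 / 0.59 = 172.958 mm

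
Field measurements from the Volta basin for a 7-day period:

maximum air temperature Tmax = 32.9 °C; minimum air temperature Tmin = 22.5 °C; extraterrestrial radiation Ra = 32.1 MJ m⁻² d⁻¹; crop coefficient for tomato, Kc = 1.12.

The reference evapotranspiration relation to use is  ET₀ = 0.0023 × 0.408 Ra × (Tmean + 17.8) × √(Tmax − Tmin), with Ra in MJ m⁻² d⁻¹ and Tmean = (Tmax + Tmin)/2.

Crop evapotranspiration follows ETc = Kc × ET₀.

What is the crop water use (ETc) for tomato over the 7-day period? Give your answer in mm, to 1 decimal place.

34.7 mm

Tmean = (32.9 + 22.5)/2 = 27.70 °C
0.408 Ra = 0.408 × 32.1 = 13.0968 mm/d equivalent
ET₀ = 0.0023 × 13.0968 × (27.70 + 17.8) × √10.4 = 0.0023 × 13.0968 × 45.50 × 3.2249 = 4.4200 mm/d
ETc = Kc × ET₀ = 1.12 × 4.4200 = 4.9504 mm/d
Over 7 days: 4.9504 × 7 = 34.653 mm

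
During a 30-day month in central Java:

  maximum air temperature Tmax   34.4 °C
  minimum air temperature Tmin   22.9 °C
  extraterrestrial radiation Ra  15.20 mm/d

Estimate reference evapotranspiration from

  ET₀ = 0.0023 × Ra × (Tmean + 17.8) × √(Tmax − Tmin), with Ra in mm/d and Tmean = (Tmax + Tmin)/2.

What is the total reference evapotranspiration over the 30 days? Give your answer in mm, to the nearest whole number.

Tmean = (34.4 + 22.9)/2 = 28.65 °C
ET₀ = 0.0023 × 15.20 × (28.65 + 17.8) × √11.5 = 0.0023 × 15.20 × 46.45 × 3.3912 = 5.5069 mm/d
Over 30 days: 5.5069 × 30 = 165.207 mm

165 mm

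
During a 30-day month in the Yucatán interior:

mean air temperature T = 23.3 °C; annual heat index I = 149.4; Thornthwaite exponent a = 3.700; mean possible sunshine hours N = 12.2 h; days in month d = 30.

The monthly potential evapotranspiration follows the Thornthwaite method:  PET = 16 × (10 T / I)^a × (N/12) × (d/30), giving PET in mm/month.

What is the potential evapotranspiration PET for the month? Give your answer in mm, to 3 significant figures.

10T/I = 10 × 23.3 / 149.4 = 1.5596
(10T/I)^a = 1.5596^3.700 = 5.1778
Uncorrected PET = 16 × 5.1778 = 82.845 mm
Correction = (N/12)(d/30) = (12.2/12)(30/30) = 1.0167
PET = 82.845 × 1.0167 = 84.229 mm/month

84.2 mm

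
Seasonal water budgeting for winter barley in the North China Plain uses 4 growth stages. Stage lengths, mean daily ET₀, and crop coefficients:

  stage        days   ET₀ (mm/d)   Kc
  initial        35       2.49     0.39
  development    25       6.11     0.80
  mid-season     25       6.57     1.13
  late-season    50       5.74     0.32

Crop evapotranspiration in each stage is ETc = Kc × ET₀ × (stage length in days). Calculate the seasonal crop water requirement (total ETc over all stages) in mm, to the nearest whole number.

initial: 0.39 × 2.49 × 35 = 33.99 mm
development: 0.80 × 6.11 × 25 = 122.20 mm
mid-season: 1.13 × 6.57 × 25 = 185.60 mm
late-season: 0.32 × 5.74 × 50 = 91.84 mm
Seasonal total = 433.63 mm

434 mm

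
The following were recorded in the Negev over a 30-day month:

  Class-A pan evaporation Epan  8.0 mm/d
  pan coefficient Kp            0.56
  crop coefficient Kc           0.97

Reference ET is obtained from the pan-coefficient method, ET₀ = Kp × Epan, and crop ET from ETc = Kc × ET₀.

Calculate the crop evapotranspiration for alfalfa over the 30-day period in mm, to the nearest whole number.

130 mm

ET₀ = 0.56 × 8.0 = 4.4800 mm/d
ETc = Kc × ET₀ = 0.97 × 4.4800 = 4.3456 mm/d
Over 30 days: 4.3456 × 30 = 130.368 mm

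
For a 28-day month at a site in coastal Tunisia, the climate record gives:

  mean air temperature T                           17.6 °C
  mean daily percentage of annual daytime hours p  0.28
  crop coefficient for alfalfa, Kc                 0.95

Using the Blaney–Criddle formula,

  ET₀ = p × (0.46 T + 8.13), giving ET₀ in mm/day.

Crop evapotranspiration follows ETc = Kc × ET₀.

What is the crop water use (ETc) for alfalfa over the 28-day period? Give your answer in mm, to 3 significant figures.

121 mm

ET₀ = 0.28 × (0.46 × 17.6 + 8.13) = 0.28 × 16.226 = 4.5433 mm/d
ETc = Kc × ET₀ = 0.95 × 4.5433 = 4.3161 mm/d
Over 28 days: 4.3161 × 28 = 120.851 mm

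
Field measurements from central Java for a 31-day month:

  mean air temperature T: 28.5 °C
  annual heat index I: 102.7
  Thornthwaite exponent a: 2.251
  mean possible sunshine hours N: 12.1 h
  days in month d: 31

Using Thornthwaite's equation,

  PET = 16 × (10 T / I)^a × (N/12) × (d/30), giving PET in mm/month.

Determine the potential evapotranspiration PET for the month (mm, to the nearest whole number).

10T/I = 10 × 28.5 / 102.7 = 2.7751
(10T/I)^a = 2.7751^2.251 = 9.9499
Uncorrected PET = 16 × 9.9499 = 159.198 mm
Correction = (N/12)(d/30) = (12.1/12)(31/30) = 1.0419
PET = 159.198 × 1.0419 = 165.868 mm/month

166 mm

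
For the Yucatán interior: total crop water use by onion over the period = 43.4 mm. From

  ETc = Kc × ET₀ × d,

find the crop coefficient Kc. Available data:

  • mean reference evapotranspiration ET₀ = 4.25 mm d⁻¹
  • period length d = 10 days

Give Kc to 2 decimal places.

ETc = Kc × ET₀ × d  ⇒  Kc = ETc / (ET₀ × d)
Kc = 43.4 / (4.25 × 10) = 43.4 / 42.50 = 1.0212

1.02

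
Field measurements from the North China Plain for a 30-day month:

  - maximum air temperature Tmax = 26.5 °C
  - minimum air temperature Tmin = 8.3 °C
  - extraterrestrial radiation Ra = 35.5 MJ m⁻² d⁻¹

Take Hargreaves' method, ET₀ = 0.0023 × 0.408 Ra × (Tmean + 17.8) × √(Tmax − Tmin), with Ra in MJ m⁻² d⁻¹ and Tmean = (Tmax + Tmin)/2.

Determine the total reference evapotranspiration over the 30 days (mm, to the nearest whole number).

150 mm

Tmean = (26.5 + 8.3)/2 = 17.40 °C
0.408 Ra = 0.408 × 35.5 = 14.4840 mm/d equivalent
ET₀ = 0.0023 × 14.4840 × (17.40 + 17.8) × √18.2 = 0.0023 × 14.4840 × 35.20 × 4.2661 = 5.0025 mm/d
Over 30 days: 5.0025 × 30 = 150.075 mm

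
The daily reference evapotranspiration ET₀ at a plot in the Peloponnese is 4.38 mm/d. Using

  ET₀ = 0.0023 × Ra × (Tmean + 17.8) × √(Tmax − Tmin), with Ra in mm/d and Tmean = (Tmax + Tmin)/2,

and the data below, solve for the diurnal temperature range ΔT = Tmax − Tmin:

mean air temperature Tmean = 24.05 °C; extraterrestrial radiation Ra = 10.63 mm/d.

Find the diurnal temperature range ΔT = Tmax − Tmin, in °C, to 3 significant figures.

√ΔT = ET₀ / [0.0023 × Ra × (Tmean+17.8)] = 4.38 / (0.0023 × 10.63 × 41.85) = 4.2807
ΔT = 4.2807² = 18.324 °C

18.3 °C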